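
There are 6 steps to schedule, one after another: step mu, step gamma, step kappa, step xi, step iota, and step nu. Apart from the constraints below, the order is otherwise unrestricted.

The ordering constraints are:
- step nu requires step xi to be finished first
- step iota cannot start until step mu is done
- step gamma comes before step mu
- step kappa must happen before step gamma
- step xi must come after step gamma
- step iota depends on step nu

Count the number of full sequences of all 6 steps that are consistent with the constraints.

3

Step kappa is the only step with nothing required before it, so every ordering starts there.
Counting all ways to extend the partial order to a total order gives 3.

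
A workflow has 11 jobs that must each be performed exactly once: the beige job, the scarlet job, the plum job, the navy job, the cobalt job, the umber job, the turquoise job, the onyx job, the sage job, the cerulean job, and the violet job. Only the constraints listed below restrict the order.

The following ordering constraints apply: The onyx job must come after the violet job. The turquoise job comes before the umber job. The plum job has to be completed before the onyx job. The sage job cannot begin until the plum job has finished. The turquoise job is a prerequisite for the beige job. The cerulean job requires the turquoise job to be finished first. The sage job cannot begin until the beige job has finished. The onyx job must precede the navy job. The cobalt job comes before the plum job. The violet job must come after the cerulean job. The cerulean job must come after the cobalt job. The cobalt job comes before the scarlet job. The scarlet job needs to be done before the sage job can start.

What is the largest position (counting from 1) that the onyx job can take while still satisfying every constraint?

The only job forced after the onyx job (directly or by a chain) is the navy job.
So at least 1 job follows the onyx job, putting the onyx job no later than position 10. That position is achievable by scheduling everything else first.

10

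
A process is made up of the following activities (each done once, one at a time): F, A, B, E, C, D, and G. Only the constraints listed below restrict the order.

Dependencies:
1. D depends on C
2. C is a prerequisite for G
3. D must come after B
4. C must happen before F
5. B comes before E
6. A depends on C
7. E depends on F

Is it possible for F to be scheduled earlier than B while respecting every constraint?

The constraints leave F and B unordered relative to each other; nothing requires B earlier.
That means at least one valid schedule has F before B.

Yes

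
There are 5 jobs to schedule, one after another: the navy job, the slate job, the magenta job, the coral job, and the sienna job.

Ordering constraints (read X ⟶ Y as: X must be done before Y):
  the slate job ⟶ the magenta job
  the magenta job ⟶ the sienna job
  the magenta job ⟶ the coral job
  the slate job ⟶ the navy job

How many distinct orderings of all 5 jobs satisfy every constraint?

8

Only the slate job has no prerequisites, so it must go first.
Systematically extending each partial ordering one job at a time and counting, there are 8 complete orderings.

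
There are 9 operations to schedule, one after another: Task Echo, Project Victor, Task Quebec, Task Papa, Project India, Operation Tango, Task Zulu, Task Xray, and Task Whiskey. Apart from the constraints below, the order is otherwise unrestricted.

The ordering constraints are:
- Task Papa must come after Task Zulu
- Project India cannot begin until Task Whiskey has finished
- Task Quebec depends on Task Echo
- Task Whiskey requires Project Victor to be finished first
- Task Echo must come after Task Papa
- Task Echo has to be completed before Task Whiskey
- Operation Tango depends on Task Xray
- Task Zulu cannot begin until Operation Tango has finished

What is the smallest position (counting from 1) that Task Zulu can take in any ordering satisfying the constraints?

3

Every operation that must precede Task Zulu has to come before it. Tracing all chains that end at Task Zulu, those operations are: Operation Tango, Task Xray — 2 in total.
With 2 mandatory predecessors, the earliest Task Zulu can sit is position 2+1 = 3, and placing just those 2 first achieves it.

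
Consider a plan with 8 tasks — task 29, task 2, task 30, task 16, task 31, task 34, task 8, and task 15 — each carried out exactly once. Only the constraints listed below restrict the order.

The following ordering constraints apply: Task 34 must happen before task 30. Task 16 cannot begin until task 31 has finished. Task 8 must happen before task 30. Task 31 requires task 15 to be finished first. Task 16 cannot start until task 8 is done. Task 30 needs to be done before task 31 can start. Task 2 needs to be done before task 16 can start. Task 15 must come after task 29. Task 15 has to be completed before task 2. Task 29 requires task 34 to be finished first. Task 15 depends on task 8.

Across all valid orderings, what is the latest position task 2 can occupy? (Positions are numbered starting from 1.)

7

Following the constraints forward from task 2, its only required successor is task 16.
So at least 1 task follows task 2, putting task 2 no later than position 7. That position is achievable by scheduling everything else first.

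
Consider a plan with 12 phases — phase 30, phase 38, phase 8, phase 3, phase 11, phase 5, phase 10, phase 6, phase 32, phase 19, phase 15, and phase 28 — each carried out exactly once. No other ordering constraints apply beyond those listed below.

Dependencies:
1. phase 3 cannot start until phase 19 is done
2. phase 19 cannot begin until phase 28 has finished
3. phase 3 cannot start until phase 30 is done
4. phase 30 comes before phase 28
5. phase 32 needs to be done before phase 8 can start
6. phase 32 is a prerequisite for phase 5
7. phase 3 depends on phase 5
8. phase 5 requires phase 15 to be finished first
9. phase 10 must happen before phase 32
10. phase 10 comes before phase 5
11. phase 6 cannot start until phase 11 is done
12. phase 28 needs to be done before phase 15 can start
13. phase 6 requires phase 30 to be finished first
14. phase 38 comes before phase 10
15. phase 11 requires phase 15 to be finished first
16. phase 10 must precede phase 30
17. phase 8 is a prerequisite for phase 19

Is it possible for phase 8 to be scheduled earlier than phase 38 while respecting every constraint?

Following phase 38 → phase 10 → phase 32 → phase 8, phase 38 must precede phase 8 in every valid ordering.
Hence phase 8 can never be scheduled before phase 38.

No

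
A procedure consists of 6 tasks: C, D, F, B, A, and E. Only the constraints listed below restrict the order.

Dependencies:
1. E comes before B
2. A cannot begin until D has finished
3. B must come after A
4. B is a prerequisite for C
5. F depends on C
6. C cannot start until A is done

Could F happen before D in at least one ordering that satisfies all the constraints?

No

There is a dependency chain D → A → C → F, so F always comes after D.
So no valid ordering can have F before D.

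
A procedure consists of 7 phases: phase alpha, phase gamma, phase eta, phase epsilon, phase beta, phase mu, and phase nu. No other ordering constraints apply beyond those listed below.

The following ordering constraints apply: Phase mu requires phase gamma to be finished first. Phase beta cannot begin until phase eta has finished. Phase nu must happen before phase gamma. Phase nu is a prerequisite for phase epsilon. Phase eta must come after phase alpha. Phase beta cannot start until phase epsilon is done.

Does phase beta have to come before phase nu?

No

The constraints actually force phase nu before phase beta (via phase nu → phase epsilon → phase beta), not the other way around.
So phase beta never precedes phase nu.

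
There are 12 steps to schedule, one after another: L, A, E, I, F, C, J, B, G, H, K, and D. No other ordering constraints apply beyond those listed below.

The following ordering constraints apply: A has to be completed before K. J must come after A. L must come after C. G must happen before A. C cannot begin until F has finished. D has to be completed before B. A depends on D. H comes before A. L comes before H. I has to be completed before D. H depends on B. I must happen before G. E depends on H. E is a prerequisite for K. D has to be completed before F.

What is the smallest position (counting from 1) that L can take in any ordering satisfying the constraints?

Working backwards through the constraints from L, its full set of required predecessors is I, F, C, D — 4 of them.
With 4 mandatory predecessors, the earliest L can sit is position 4+1 = 5, and placing just those 4 first achieves it.

5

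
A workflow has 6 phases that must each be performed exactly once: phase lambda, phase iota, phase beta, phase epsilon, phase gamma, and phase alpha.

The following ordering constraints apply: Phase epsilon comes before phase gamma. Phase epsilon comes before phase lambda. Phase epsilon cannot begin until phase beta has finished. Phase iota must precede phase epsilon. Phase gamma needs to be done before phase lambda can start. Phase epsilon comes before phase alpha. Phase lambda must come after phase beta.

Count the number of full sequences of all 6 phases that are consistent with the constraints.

The phases with no prerequisites are phase iota, phase beta; any of them can be placed first.
Counting all ways to extend the partial order to a total order gives 6.

6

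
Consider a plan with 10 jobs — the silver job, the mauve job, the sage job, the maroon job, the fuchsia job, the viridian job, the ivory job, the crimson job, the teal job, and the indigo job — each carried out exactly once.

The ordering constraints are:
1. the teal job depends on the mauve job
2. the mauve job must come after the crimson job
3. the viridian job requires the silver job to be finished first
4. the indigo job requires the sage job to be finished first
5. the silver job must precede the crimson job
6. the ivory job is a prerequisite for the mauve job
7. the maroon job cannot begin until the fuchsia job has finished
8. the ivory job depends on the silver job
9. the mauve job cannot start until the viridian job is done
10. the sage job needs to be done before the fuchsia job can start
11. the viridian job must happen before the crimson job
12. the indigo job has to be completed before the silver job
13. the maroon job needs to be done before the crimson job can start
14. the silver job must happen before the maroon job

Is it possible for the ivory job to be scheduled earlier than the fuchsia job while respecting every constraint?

The constraints leave the ivory job and the fuchsia job unordered relative to each other; nothing requires the fuchsia job earlier.
That means at least one valid schedule has the ivory job before the fuchsia job.

Yes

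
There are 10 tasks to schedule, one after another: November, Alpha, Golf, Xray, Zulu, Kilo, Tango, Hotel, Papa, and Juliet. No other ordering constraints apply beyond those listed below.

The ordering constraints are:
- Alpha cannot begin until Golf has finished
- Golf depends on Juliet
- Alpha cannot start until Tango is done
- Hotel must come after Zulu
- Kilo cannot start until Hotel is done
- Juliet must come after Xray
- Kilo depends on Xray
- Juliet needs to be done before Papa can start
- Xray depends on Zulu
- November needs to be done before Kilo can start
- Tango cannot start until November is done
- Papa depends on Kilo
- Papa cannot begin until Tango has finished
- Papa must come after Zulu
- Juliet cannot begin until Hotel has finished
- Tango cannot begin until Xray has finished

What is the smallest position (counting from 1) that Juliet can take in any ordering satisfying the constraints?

The tasks that are forced before Juliet, directly or transitively, are Xray, Zulu, Hotel. That's 3 tasks.
With 3 mandatory predecessors, the earliest Juliet can sit is position 3+1 = 4, and placing just those 3 first achieves it.

4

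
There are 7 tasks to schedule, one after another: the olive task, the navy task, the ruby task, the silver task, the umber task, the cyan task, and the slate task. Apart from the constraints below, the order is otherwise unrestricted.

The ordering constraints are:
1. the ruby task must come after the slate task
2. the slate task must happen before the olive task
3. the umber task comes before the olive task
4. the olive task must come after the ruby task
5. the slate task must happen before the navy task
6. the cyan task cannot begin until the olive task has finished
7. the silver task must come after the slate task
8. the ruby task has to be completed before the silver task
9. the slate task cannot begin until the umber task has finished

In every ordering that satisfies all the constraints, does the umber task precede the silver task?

Yes

Following the dependencies: the umber task → the slate task → the silver task.
So the umber task must precede the silver task in any valid ordering.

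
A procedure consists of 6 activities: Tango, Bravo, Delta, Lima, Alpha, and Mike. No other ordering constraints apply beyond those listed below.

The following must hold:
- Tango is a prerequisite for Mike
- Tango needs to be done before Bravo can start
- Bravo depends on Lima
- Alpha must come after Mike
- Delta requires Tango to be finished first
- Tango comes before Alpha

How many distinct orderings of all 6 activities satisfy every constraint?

2 activities have no prerequisites (Tango, Lima), so any of them could come first.
Counting all ways to extend the partial order to a total order gives 42.

42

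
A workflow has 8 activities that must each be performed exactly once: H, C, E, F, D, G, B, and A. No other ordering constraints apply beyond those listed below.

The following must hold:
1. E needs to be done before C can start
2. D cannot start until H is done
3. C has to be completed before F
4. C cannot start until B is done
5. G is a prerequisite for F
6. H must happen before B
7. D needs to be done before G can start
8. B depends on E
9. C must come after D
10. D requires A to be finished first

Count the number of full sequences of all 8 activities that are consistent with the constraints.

42

The activities with no prerequisites are H, E, A; any of them can be placed first.
Enumerating by repeatedly choosing an available activity (one whose prerequisites are all placed) gives 42 distinct complete orderings.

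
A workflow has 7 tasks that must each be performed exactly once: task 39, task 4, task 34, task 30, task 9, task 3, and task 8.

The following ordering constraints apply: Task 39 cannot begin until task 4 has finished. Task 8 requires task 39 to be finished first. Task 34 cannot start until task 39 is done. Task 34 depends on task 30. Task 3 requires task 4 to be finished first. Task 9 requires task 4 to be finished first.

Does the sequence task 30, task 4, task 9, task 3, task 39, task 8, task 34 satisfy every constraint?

Yes

Checking each listed constraint against this order: for instance, task 30 is in position 1 and task 34 in position 7, so that constraint holds — and the remaining constraints check out the same way.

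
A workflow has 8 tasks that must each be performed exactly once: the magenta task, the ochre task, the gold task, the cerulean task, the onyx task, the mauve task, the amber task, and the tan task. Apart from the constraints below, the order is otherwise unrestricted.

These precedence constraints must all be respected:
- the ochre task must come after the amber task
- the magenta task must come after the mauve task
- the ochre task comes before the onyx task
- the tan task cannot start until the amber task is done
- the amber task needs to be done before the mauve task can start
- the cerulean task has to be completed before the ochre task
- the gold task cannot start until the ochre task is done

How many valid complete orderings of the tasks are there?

330

The tasks with no prerequisites are the cerulean task, the amber task; any of them can be placed first.
Enumerating by repeatedly choosing an available task (one whose prerequisites are all placed) gives 330 distinct complete orderings.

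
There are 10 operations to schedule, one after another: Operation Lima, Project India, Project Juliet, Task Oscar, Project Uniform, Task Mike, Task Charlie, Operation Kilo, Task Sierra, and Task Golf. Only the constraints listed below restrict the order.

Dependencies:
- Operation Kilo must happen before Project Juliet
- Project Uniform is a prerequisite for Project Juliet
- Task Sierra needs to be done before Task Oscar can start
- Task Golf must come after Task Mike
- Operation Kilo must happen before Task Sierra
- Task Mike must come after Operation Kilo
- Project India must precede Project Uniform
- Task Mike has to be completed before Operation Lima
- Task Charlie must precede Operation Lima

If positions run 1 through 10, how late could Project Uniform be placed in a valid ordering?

Following the constraints forward from Project Uniform, its only required successor is Project Juliet.
So at least 1 operation follows Project Uniform, putting Project Uniform no later than position 9. That position is achievable by scheduling everything else first.

9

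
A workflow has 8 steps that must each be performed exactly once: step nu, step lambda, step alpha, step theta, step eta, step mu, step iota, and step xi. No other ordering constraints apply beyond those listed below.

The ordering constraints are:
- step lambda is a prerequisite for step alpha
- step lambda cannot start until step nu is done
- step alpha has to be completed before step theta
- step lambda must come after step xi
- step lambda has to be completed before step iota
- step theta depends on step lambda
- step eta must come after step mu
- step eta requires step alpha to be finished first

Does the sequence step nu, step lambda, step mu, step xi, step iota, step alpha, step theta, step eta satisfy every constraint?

No

Here step xi comes after step lambda.
Since step xi is required before step lambda, the ordering is invalid.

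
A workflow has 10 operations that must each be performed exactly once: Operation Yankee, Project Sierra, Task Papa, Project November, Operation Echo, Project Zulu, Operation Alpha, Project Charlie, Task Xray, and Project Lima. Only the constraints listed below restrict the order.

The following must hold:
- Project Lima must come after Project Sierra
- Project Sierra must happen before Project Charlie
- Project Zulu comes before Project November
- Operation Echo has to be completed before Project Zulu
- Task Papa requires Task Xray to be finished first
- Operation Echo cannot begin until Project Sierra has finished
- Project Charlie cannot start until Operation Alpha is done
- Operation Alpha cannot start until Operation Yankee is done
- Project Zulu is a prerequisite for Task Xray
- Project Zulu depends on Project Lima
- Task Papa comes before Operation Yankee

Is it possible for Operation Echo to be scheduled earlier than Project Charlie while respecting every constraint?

Yes

Every valid ordering already has Operation Echo before Project Charlie (the constraints require it), so in particular at least one does.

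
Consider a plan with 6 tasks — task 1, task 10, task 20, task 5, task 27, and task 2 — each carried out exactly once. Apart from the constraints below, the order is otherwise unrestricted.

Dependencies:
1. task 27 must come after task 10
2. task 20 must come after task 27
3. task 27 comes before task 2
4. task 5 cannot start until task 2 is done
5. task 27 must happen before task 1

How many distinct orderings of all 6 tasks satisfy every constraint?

Only task 10 has no prerequisites, so it must go first.
Enumerating by repeatedly choosing an available task (one whose prerequisites are all placed) gives 12 distinct complete orderings.

12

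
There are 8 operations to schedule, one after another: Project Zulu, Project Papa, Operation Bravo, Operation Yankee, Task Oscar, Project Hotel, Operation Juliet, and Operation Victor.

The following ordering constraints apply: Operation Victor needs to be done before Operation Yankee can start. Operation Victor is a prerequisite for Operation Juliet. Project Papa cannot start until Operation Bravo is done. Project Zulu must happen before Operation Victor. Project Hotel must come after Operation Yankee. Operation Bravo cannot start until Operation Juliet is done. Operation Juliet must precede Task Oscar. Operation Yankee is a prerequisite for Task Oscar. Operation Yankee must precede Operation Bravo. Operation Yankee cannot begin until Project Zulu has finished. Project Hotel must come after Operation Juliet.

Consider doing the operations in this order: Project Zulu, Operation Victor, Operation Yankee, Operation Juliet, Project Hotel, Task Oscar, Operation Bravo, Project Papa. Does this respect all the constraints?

Going through the constraints one by one, each required predecessor appears earlier in the sequence than its dependent — e.g. Operation Yankee (position 3) is before Operation Bravo (position 7), as required.

Yes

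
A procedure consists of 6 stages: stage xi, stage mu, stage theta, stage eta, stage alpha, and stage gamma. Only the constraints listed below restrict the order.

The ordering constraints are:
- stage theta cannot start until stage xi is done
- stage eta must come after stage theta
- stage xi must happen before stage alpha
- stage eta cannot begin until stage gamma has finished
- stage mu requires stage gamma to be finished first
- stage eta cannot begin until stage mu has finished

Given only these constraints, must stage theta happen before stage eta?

Yes

Tracing the constraints gives a chain: stage theta → stage eta.
Hence stage theta necessarily comes before stage eta.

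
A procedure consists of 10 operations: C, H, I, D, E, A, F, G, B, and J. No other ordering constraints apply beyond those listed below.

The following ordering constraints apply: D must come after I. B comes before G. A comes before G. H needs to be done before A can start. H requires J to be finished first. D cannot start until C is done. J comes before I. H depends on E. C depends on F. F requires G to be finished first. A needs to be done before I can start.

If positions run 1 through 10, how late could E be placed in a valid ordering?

3

Every operation that must follow E has to come after it. Tracing all chains starting from E, those operations are: C, H, I, D, A, F, G — 7 in total.
So at least 7 operations follow E, putting E no later than position 3. That position is achievable by scheduling everything else first.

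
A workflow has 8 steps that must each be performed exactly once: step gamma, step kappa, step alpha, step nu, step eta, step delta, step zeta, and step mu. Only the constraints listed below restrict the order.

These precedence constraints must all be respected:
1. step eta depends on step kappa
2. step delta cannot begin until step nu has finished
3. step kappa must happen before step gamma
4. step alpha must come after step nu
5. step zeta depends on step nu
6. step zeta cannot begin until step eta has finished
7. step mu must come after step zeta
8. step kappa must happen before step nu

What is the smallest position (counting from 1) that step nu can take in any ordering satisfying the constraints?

Working backwards through the constraints from step nu, its only required predecessor is step kappa.
So at minimum 1 step comes before step nu, putting step nu no earlier than position 2. That position is achievable by scheduling exactly that predecessor first.

2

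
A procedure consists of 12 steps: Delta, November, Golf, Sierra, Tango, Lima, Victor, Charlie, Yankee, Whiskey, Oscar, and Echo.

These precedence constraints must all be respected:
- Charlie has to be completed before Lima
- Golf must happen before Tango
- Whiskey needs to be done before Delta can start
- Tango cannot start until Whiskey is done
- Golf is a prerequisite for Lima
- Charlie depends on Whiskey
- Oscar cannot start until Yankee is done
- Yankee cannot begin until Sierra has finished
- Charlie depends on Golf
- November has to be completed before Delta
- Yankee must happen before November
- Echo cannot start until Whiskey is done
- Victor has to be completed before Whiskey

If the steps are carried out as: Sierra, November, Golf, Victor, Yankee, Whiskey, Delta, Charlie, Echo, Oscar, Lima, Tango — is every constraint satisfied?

No

The sequence places November ahead of Yankee.
Since Yankee is required before November, the ordering is invalid.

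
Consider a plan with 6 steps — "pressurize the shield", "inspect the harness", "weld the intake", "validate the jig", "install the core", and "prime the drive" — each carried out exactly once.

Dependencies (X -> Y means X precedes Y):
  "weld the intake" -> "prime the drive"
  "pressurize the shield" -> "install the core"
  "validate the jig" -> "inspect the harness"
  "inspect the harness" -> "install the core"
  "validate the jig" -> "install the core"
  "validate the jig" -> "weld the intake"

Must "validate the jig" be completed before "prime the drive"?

Yes

Tracing the constraints gives a chain: "validate the jig" → "weld the intake" → "prime the drive".
That forces "validate the jig" before "prime the drive" in every valid schedule.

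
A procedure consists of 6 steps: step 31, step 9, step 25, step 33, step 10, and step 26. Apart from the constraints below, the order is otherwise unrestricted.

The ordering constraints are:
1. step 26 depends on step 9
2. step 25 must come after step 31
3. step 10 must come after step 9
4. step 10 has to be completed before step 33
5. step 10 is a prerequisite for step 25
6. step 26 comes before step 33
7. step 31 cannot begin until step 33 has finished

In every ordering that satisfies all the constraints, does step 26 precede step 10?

No

Step 26 and step 10 are not related by any chain of constraints.
There exist valid orderings with step 10 before step 26, so step 26 is not required to come first.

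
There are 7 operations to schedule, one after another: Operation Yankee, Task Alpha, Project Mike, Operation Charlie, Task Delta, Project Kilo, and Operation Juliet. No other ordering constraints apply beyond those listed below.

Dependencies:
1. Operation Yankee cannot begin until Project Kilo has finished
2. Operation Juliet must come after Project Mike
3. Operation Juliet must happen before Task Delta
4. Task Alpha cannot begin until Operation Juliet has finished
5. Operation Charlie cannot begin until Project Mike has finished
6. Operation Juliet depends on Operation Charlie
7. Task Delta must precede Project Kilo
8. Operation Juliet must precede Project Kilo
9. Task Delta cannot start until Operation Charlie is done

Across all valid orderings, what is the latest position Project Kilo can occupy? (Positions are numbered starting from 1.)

The only operation forced after Project Kilo (directly or by a chain) is Operation Yankee.
With 1 mandatory successor out of 7 operations total, the latest slot for Project Kilo is 7−1 = 6, and it's reachable by doing all non-successors before Project Kilo.

6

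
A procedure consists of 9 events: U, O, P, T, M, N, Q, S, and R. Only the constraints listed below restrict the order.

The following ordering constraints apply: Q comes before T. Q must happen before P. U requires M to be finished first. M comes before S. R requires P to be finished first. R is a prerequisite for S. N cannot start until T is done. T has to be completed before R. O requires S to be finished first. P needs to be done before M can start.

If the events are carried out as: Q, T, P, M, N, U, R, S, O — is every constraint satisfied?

Checking each listed constraint against this order: for instance, T is in position 2 and R in position 7, so that constraint holds — and the remaining constraints check out the same way.

Yes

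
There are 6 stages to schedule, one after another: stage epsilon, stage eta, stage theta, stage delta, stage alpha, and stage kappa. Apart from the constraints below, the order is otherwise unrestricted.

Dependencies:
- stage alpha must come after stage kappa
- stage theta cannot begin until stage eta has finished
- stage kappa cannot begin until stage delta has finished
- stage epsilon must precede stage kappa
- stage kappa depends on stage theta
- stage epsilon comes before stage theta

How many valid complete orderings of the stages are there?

The stages with no prerequisites are stage epsilon, stage eta, stage delta; any of them can be placed first.
Counting all ways to extend the partial order to a total order gives 8.

8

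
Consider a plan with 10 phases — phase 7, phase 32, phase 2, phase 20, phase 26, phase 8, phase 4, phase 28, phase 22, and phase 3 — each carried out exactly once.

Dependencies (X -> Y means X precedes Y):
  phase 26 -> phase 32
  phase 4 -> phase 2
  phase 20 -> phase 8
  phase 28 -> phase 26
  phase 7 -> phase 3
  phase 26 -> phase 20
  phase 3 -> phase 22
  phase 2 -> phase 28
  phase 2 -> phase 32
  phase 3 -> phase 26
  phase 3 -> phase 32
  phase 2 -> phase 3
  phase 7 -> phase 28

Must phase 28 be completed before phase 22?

Phase 28 and phase 22 are not related by any chain of constraints.
So phase 28 can come before phase 22 or after — it is not forced.

No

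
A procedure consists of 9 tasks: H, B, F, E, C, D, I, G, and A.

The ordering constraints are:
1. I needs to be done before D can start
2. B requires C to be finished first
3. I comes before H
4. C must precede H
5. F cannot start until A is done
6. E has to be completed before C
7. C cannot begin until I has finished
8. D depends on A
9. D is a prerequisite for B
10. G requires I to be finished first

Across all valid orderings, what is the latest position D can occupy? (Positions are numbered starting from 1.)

The only task forced after D (directly or by a chain) is B.
With 1 mandatory successor out of 9 tasks total, the latest slot for D is 9−1 = 8, and it's reachable by doing all non-successors before D.

8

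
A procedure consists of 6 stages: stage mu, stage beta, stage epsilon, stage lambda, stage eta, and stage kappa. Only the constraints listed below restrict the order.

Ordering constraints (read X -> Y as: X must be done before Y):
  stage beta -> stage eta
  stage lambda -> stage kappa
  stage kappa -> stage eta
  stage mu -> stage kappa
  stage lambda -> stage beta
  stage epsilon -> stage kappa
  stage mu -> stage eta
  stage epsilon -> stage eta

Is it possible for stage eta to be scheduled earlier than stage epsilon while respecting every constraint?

No

The constraints give a chain stage epsilon → stage eta, which forces stage epsilon before stage eta.
Hence stage eta can never be scheduled before stage epsilon.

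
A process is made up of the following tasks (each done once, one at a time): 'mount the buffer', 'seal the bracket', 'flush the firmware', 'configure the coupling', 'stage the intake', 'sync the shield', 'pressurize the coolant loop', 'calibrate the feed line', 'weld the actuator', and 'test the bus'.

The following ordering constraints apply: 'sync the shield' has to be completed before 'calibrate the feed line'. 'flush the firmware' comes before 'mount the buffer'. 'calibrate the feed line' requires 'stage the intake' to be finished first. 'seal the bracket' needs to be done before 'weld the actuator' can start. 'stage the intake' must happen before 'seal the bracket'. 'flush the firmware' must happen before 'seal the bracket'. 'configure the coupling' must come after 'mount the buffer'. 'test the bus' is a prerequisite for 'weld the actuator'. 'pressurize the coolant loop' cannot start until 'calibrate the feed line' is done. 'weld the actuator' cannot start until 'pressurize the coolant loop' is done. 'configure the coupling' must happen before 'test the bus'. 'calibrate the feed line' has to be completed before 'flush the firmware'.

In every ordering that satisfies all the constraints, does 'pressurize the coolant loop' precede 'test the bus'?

No chain of constraints connects 'pressurize the coolant loop' to 'test the bus' in either direction.
So 'pressurize the coolant loop' can come before 'test the bus' or after — it is not forced.

No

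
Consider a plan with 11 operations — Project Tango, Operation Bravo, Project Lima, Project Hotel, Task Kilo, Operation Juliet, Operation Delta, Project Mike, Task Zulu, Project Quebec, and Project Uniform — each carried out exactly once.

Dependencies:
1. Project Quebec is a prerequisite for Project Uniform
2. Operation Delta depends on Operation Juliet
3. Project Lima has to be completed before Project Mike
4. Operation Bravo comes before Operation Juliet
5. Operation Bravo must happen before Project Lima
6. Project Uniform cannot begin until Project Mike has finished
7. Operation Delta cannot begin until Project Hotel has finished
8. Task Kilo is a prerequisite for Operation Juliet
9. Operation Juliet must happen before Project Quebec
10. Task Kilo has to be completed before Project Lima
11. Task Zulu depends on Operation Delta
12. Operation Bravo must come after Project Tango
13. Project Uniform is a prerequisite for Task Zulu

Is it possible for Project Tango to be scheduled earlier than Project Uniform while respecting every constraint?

Project Tango is actually forced before Project Uniform by the constraints, so certainly some valid ordering has Project Tango first.

Yes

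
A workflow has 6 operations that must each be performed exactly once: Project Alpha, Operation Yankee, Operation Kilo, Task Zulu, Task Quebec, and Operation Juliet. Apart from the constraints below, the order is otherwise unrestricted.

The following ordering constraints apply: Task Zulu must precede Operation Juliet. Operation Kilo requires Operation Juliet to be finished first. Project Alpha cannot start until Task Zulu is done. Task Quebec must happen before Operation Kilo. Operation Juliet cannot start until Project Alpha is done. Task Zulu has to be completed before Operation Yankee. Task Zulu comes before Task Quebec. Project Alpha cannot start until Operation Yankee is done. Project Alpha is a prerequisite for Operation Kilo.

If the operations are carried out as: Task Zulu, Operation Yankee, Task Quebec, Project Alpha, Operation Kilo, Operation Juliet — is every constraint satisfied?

No

The sequence places Operation Kilo ahead of Operation Juliet.
Since Operation Juliet is required before Operation Kilo, the ordering is invalid.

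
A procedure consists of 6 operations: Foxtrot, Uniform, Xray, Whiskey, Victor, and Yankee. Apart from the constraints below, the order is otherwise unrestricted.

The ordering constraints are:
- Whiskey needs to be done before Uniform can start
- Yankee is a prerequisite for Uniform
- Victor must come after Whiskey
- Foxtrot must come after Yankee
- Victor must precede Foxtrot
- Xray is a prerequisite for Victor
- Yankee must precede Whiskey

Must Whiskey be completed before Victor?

Following the dependencies: Whiskey → Victor.
That forces Whiskey before Victor in every valid schedule.

Yes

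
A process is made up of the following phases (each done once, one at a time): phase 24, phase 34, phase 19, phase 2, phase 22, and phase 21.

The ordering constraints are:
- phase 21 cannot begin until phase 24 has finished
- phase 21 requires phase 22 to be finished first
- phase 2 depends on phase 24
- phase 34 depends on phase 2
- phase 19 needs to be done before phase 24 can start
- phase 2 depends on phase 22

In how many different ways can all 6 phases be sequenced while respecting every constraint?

9

The phases with no prerequisites are phase 19, phase 22; any of them can be placed first.
Systematically extending each partial ordering one phase at a time and counting, there are 9 complete orderings.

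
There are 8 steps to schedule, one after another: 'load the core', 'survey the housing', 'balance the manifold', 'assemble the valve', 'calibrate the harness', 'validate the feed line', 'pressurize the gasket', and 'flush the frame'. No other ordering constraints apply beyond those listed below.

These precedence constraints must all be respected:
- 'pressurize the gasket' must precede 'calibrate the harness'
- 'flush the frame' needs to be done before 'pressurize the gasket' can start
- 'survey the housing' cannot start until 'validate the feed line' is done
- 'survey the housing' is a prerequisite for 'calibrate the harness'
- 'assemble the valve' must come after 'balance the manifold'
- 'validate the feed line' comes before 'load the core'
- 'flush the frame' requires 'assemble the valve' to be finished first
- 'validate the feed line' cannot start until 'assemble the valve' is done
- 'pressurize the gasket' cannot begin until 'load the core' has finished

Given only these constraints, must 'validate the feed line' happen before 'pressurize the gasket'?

Yes

There is a constraint chain 'validate the feed line' → 'load the core' → 'pressurize the gasket'.
So 'validate the feed line' must precede 'pressurize the gasket' in any valid ordering.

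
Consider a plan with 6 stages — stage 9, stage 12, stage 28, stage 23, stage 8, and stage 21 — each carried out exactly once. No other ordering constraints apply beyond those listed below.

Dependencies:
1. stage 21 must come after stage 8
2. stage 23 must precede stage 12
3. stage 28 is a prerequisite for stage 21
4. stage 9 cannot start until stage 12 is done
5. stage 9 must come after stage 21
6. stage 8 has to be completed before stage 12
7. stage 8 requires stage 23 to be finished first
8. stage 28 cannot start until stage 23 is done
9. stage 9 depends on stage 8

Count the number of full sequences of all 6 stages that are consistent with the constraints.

Stage 23 is the only stage with nothing required before it, so every ordering starts there.
Systematically extending each partial ordering one stage at a time and counting, there are 5 complete orderings.

5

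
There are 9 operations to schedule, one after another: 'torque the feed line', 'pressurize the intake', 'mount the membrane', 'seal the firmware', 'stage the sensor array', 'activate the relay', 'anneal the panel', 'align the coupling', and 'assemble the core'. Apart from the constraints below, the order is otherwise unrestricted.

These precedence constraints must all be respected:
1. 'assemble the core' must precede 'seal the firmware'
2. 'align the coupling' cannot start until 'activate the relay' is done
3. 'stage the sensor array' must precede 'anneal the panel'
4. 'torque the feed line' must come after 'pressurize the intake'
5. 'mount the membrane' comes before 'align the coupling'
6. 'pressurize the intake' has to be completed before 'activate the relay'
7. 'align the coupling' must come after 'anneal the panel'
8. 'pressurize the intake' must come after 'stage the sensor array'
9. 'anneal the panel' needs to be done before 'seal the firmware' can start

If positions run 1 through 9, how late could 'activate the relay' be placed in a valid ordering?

The only operation forced after 'activate the relay' (directly or by a chain) is 'align the coupling'.
With 1 mandatory successor out of 9 operations total, the latest slot for 'activate the relay' is 9−1 = 8, and it's reachable by doing all non-successors before 'activate the relay'.

8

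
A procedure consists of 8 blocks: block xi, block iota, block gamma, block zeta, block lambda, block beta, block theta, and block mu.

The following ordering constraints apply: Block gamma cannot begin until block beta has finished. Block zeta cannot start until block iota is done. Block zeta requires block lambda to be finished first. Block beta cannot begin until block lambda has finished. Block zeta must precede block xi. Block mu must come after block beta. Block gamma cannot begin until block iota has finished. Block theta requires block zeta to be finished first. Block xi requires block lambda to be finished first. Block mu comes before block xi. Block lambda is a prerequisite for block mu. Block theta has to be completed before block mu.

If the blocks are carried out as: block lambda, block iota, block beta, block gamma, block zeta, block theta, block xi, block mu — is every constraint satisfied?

No

The sequence places block xi ahead of block mu.
That contradicts the constraint that block mu must precede block xi.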